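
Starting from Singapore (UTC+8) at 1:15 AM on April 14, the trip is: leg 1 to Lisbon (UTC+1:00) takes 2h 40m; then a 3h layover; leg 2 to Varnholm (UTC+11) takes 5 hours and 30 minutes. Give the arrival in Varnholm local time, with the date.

3:25 PM on April 14

Convert departure to UTC: 1:15 AM − 8:00 = 5:15 PM UTC on Apr 13.
Add 2 hours and 40 minutes leg 1 → 7:55 PM UTC.
Add 3 hours layover in Lisbon → 10:55 PM UTC.
Add 5 hours 30 minutes leg 2 → 4:25 AM UTC (Apr 14).
Varnholm is UTC+11:00, so local arrival = 4:25 AM + 11:00 = 3:25 PM on Apr 14.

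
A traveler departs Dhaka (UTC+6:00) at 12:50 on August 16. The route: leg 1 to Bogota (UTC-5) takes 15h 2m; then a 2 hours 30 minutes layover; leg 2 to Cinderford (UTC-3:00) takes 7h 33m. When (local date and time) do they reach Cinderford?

04:55 on August 17

Convert departure to UTC: 12:50 − 6:00 = 06:50 UTC on Aug 16.
Add 15 hours and 2 minutes leg 1 → 21:52 UTC.
Add 2 hours 30 minutes layover in Bogota → 00:22 UTC (Aug 17).
Add 7 hours and 33 minutes leg 2 → 07:55 UTC.
Cinderford is UTC−3:00, so local arrival = 07:55 − 3:00 = 04:55 on Aug 17.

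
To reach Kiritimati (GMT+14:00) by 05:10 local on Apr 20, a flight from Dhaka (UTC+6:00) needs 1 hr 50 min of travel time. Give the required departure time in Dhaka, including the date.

19:20 on April 19

Target arrival in UTC: 05:10 − 14:00 = 15:10 on Apr 19.
Subtract 1 hour and 50 minutes → departure 13:20 UTC on Apr 19.
Dhaka is UTC+6:00: 13:20 + 6:00 = 19:20 on Apr 19.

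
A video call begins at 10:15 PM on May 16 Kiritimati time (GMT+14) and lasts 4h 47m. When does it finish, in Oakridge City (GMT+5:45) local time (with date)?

Convert start to UTC: 10:15 PM − 14:00 = 8:15 AM UTC on May 16.
Add 4 hours and 47 minutes duration → 1:02 PM UTC.
Oakridge City is UTC+5:45, so local end time = 1:02 PM + 5:45 = 6:47 PM on May 16.

6:47 PM on May 16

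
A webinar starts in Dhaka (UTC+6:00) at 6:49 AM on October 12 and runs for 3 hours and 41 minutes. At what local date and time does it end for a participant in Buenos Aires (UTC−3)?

1:30 AM on October 12

Convert start to UTC: 6:49 AM − 6:00 = 12:49 AM UTC on Oct 12.
Add 3 hours 41 minutes duration → 4:30 AM UTC.
Buenos Aires is UTC−3:00, so local end time = 4:30 AM − 3:00 = 1:30 AM on Oct 12.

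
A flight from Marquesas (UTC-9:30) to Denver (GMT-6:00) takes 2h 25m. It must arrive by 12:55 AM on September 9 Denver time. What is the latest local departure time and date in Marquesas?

Target arrival in UTC: 12:55 AM + 6:00 = 6:55 AM on Sep 9.
Subtract 2 hours 25 minutes → departure 4:30 AM UTC on Sep 9.
Marquesas is UTC−9:30: 4:30 AM − 9:30 = 7:00 PM on Sep 8.

7:00 PM on Sep 8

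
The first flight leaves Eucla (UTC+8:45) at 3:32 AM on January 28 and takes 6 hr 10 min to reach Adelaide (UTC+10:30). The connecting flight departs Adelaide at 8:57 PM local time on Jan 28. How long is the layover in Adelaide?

Convert departure to UTC: 3:32 AM − 8:45 = 6:47 PM UTC on Jan 27.
Add 6 hours and 10 minutes flight time → 12:57 AM UTC (Jan 28).
Adelaide is UTC+10:30, so local arrival = 12:57 AM + 10:30 = 11:27 AM on Jan 28.
Layover = 8:57 PM − 11:27 AM = 9 hours 30 minutes.

9 hours 30 minutes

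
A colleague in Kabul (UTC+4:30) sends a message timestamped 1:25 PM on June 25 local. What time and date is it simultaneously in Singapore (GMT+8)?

In UTC: 1:25 PM − 4:30 = 8:55 AM on Jun 25.
Singapore is UTC+8:00: 8:55 AM + 8:00 = 4:55 PM on Jun 25.

4:55 PM on Jun 25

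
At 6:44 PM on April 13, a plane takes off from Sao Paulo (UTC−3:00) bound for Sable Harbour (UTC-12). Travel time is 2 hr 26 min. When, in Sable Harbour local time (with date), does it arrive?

Convert departure to UTC: 6:44 PM + 3:00 = 9:44 PM UTC on Apr 13.
Add 2 hours 26 minutes travel time → 12:10 AM UTC (Apr 14).
Sable Harbour is UTC−12:00, so local arrival = 12:10 AM − 12:00 = 12:10 PM on Apr 13.

12:10 PM on April 13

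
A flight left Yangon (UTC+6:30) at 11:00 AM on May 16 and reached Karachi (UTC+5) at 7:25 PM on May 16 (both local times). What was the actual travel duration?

Departure in UTC: 11:00 AM − 6:30 = 4:30 AM on May 16.
Arrival in UTC: 7:25 PM − 5:00 = 2:25 PM on May 16.
Elapsed = 2:25 PM − 4:30 AM = 9 hours 55 minutes.

9 hours 55 minutes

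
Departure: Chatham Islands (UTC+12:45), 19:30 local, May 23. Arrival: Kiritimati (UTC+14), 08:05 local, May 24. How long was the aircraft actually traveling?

Kiritimati is 1:15 ahead of Chatham Islands.
Clock-face elapsed time (ignoring zones) is 12 hours 35 minutes.
Actual elapsed = 12 hours 35 minutes − 1:15 = 11 hours 20 minutes.

11 hours 20 minutes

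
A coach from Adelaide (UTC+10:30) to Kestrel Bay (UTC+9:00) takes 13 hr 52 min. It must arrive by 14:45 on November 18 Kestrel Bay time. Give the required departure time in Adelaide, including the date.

02:23 on November 18

Target arrival in UTC: 14:45 − 9:00 = 05:45 on Nov 18.
Subtract 13 hours 52 minutes → departure 15:53 UTC on Nov 17.
Adelaide is UTC+10:30: 15:53 + 10:30 = 02:23 on Nov 18.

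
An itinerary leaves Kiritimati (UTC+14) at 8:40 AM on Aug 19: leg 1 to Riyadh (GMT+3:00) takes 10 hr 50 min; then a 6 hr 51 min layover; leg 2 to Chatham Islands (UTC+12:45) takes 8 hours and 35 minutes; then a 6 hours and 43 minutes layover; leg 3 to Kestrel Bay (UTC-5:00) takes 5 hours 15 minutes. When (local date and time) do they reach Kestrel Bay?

3:54 AM on August 20

Convert departure to UTC: 8:40 AM − 14:00 = 6:40 PM UTC on Aug 18.
Add 10 hours and 50 minutes leg 1 → 5:30 AM UTC (Aug 19).
Add 6 hours 51 minutes layover in Riyadh → 12:21 PM UTC.
Add 8 hours 35 minutes leg 2 → 8:56 PM UTC.
Add 6 hours and 43 minutes layover in Chatham Islands → 3:39 AM UTC (Aug 20).
Add 5 hours 15 minutes leg 3 → 8:54 AM UTC.
Kestrel Bay is UTC−5:00, so local arrival = 8:54 AM − 5:00 = 3:54 AM on Aug 20.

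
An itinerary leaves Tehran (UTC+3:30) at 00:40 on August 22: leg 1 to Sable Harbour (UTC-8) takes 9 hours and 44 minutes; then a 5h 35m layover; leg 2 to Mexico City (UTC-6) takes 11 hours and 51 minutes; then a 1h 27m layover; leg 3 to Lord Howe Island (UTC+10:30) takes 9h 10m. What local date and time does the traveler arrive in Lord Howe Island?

21:27 on Aug 23

Convert departure to UTC: 00:40 − 3:30 = 21:10 UTC on Aug 21.
Add 9 hours 44 minutes leg 1 → 06:54 UTC (Aug 22).
Add 5 hours 35 minutes layover in Sable Harbour → 12:29 UTC.
Add 11 hours and 51 minutes leg 2 → 00:20 UTC (Aug 23).
Add 1 hour and 27 minutes layover in Mexico City → 01:47 UTC.
Add 9 hours 10 minutes leg 3 → 10:57 UTC.
Lord Howe Island is UTC+10:30, so local arrival = 10:57 + 10:30 = 21:27 on Aug 23.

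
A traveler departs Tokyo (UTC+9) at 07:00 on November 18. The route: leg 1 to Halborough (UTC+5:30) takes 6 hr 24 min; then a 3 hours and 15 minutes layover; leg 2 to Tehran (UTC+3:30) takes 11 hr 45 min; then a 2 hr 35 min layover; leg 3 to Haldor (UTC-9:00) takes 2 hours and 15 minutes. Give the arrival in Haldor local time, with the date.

Convert departure to UTC: 07:00 − 9:00 = 22:00 UTC on Nov 17.
Add 6 hours 24 minutes leg 1 → 04:24 UTC (Nov 18).
Add 3 hours 15 minutes layover in Halborough → 07:39 UTC.
Add 11 hours 45 minutes leg 2 → 19:24 UTC.
Add 2 hours 35 minutes layover in Tehran → 21:59 UTC.
Add 2 hours and 15 minutes leg 3 → 00:14 UTC (Nov 19).
Haldor is UTC−9:00, so local arrival = 00:14 − 9:00 = 15:14 on Nov 18.

15:14 on Nov 18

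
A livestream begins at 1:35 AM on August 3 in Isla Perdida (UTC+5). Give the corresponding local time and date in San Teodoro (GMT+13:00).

9:35 AM on Aug 3

San Teodoro is 8:00 ahead of Isla Perdida.
Shift by the zone difference: 1:35 AM + 8:00 = 9:35 AM on Aug 3 in San Teodoro.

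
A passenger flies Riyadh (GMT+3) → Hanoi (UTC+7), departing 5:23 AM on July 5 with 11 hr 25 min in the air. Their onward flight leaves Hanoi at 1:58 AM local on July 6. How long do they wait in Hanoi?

Convert departure to UTC: 5:23 AM − 3:00 = 2:23 AM UTC on Jul 5.
Add 11 hours 25 minutes flight time → 1:48 PM UTC.
Hanoi is UTC+7:00, so local arrival = 1:48 PM + 7:00 = 8:48 PM on Jul 5.
Layover = 1:58 AM − 8:48 PM (+1 day) = 5 hours 10 minutes.

5 hours 10 minutes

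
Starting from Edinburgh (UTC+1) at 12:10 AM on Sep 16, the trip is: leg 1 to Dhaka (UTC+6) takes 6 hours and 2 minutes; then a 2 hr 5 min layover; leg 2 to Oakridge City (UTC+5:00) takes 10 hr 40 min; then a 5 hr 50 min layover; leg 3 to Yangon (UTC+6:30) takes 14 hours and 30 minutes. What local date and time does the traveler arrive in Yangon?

Convert departure to UTC: 12:10 AM − 1:00 = 11:10 PM UTC on Sep 15.
Add 6 hours 2 minutes leg 1 → 5:12 AM UTC (Sep 16).
Add 2 hours 5 minutes layover in Dhaka → 7:17 AM UTC.
Add 10 hours and 40 minutes leg 2 → 5:57 PM UTC.
Add 5 hours and 50 minutes layover in Oakridge City → 11:47 PM UTC.
Add 14 hours 30 minutes leg 3 → 2:17 PM UTC (Sep 17).
Yangon is UTC+6:30, so local arrival = 2:17 PM + 6:30 = 8:47 PM on Sep 17.

8:47 PM on Sep 17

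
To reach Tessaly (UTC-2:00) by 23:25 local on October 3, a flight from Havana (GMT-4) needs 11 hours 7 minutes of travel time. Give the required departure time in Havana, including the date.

10:18 on Oct 3

Target arrival in UTC: 23:25 + 2:00 = 01:25 on Oct 4.
Subtract 11 hours and 7 minutes → departure 14:18 UTC on Oct 3.
Havana is UTC−4:00: 14:18 − 4:00 = 10:18 on Oct 3.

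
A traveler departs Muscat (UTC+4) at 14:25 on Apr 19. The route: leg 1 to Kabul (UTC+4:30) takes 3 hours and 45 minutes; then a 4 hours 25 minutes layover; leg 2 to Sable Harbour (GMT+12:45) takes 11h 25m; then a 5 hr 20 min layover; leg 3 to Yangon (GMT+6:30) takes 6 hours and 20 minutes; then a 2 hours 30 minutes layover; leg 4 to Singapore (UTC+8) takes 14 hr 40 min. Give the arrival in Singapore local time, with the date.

Convert departure to UTC: 14:25 − 4:00 = 10:25 UTC on Apr 19.
Add 3 hours 45 minutes leg 1 → 14:10 UTC.
Add 4 hours and 25 minutes layover in Kabul → 18:35 UTC.
Add 11 hours and 25 minutes leg 2 → 06:00 UTC (Apr 20).
Add 5 hours 20 minutes layover in Sable Harbour → 11:20 UTC.
Add 6 hours 20 minutes leg 3 → 17:40 UTC.
Add 2 hours 30 minutes layover in Yangon → 20:10 UTC.
Add 14 hours and 40 minutes leg 4 → 10:50 UTC (Apr 21).
Singapore is UTC+8:00, so local arrival = 10:50 + 8:00 = 18:50 on Apr 21.

18:50 on April 21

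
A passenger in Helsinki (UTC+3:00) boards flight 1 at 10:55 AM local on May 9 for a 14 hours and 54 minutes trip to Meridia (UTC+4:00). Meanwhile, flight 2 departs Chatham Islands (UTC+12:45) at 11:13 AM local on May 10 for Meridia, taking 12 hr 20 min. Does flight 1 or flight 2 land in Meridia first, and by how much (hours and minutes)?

the first, by 11 hours 59 minutes

Flight 1 in UTC: 10:55 AM − 3:00 = 7:55 AM on May 9.
+14 hours and 54 minutes → arrive 10:49 PM UTC on May 9.
Flight 2 in UTC: 11:13 AM − 12:45 = 10:28 PM on May 9.
+12 hours and 20 minutes → arrive 10:48 AM UTC on May 10.
Flight 1 lands earlier by 11 hours 59 minutes.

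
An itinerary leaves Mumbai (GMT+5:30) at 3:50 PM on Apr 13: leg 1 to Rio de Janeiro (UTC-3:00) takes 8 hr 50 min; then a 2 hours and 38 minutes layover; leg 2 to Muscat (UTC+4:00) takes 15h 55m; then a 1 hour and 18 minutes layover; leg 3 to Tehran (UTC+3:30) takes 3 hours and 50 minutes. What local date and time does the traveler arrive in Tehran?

10:21 PM on April 14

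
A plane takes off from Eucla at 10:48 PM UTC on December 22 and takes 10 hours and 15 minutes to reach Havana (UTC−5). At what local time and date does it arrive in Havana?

4:03 AM on Dec 23

Departure is given in UTC: 10:48 PM on Dec 22.
Add 10 hours and 15 minutes → 9:03 AM UTC (Dec 23).
Havana is UTC−5:00: 9:03 AM − 5:00 = 4:03 AM on Dec 23.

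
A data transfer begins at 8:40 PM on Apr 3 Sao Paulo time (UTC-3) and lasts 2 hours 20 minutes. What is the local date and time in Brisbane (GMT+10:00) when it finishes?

12:00 PM on April 4

Convert start to UTC: 8:40 PM + 3:00 = 11:40 PM UTC on Apr 3.
Add 2 hours and 20 minutes duration → 2:00 AM UTC (Apr 4).
Brisbane is UTC+10:00, so local end time = 2:00 AM + 10:00 = 12:00 PM on Apr 4.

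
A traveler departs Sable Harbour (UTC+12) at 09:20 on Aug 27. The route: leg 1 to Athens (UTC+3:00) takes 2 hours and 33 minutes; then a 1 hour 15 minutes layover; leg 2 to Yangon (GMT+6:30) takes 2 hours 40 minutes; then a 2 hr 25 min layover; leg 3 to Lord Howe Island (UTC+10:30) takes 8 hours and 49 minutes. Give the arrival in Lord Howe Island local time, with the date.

01:32 on August 28

Convert departure to UTC: 09:20 − 12:00 = 21:20 UTC on Aug 26.
Add 2 hours and 33 minutes leg 1 → 23:53 UTC.
Add 1 hour 15 minutes layover in Athens → 01:08 UTC (Aug 27).
Add 2 hours and 40 minutes leg 2 → 03:48 UTC.
Add 2 hours and 25 minutes layover in Yangon → 06:13 UTC.
Add 8 hours and 49 minutes leg 3 → 15:02 UTC.
Lord Howe Island is UTC+10:30, so local arrival = 15:02 + 10:30 = 01:32 on Aug 28.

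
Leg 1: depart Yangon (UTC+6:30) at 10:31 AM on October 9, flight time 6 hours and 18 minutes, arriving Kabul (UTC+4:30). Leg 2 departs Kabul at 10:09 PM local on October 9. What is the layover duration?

7 hours 20 minutes

Convert departure to UTC: 10:31 AM − 6:30 = 4:01 AM UTC on Oct 9.
Add 6 hours 18 minutes flight time → 10:19 AM UTC.
Kabul is UTC+4:30, so local arrival = 10:19 AM + 4:30 = 2:49 PM on Oct 9.
Layover = 10:09 PM − 2:49 PM = 7 hours 20 minutes.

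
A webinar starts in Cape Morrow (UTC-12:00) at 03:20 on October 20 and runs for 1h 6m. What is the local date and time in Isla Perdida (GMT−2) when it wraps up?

14:26 on Oct 20

Convert start to UTC: 03:20 + 12:00 = 15:20 UTC on Oct 20.
Add 1 hour and 6 minutes duration → 16:26 UTC.
Isla Perdida is UTC−2:00, so local end time = 16:26 − 2:00 = 14:26 on Oct 20.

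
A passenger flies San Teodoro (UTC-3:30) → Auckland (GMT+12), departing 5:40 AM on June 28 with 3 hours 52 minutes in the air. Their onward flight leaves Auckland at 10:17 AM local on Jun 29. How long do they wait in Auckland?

9 hours 15 minutes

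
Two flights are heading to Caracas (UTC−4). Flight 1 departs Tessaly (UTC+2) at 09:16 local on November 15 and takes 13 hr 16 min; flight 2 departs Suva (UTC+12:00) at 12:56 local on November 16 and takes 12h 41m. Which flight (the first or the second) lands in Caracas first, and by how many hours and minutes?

Flight 1 in UTC: 09:16 − 2:00 = 07:16 on Nov 15.
+13 hours 16 minutes → arrive 20:32 UTC on Nov 15.
Flight 2 in UTC: 12:56 − 12:00 = 00:56 on Nov 16.
+12 hours 41 minutes → arrive 13:37 UTC on Nov 16.
Flight 1 lands earlier by 17 hours 5 minutes.

the first, by 17 hours 5 minutes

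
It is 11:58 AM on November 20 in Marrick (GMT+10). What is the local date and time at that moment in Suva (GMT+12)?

1:58 PM on November 20

Suva is 2:00 ahead of Marrick.
Shift by the zone difference: 11:58 AM + 2:00 = 1:58 PM on Nov 20 in Suva.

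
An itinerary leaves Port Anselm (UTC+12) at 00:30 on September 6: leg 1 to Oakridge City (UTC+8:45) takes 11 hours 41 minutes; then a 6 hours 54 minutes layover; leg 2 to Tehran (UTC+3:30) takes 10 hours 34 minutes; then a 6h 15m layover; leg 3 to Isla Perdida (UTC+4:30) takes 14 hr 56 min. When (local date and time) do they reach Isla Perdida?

19:20 on Sep 7

Convert departure to UTC: 00:30 − 12:00 = 12:30 UTC on Sep 5.
Add 11 hours and 41 minutes leg 1 → 00:11 UTC (Sep 6).
Add 6 hours and 54 minutes layover in Oakridge City → 07:05 UTC.
Add 10 hours and 34 minutes leg 2 → 17:39 UTC.
Add 6 hours and 15 minutes layover in Tehran → 23:54 UTC.
Add 14 hours 56 minutes leg 3 → 14:50 UTC (Sep 7).
Isla Perdida is UTC+4:30, so local arrival = 14:50 + 4:30 = 19:20 on Sep 7.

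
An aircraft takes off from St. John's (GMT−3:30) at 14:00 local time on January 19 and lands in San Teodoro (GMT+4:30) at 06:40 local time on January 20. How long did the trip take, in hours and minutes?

8 hours 40 minutes

San Teodoro is 8:00 ahead of St. John's.
Clock-face elapsed time (ignoring zones) is 16 hours 40 minutes.
Actual elapsed = 16 hours 40 minutes − 8:00 = 8 hours 40 minutes.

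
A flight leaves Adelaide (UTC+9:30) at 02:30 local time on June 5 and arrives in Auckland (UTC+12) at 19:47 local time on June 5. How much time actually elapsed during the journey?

14 hours 47 minutes

Departure in UTC: 02:30 − 9:30 = 17:00 on Jun 4.
Arrival in UTC: 19:47 − 12:00 = 07:47 on Jun 5.
Elapsed = 07:47 − 17:00 (+1 day) = 14 hours 47 minutes.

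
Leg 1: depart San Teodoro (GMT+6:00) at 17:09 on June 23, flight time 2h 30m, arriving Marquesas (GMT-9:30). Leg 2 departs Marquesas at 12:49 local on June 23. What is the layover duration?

8 hours 40 minutes

Convert departure to UTC: 17:09 − 6:00 = 11:09 UTC on Jun 23.
Add 2 hours 30 minutes flight time → 13:39 UTC.
Marquesas is UTC−9:30, so local arrival = 13:39 − 9:30 = 04:09 on Jun 23.
Layover = 12:49 − 04:09 = 8 hours 40 minutes.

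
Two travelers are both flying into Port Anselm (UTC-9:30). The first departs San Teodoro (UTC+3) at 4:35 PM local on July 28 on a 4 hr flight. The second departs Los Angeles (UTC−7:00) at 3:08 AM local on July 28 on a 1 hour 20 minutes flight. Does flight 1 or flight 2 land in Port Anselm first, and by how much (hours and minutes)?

the second, by 6 hours 7 minutes

Flight 1 in UTC: 4:35 PM − 3:00 = 1:35 PM on Jul 28.
+4 hours → arrive 5:35 PM UTC on Jul 28.
Flight 2 in UTC: 3:08 AM + 7:00 = 10:08 AM on Jul 28.
+1 hour 20 minutes → arrive 11:28 AM UTC on Jul 28.
Flight 2 lands earlier by 6 hours 7 minutes.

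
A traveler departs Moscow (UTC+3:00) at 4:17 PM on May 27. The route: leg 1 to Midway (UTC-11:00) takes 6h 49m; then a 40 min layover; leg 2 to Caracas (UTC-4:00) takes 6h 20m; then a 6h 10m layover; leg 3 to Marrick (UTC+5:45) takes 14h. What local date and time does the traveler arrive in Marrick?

5:01 AM on May 29

Convert departure to UTC: 4:17 PM − 3:00 = 1:17 PM UTC on May 27.
Add 6 hours 49 minutes leg 1 → 8:06 PM UTC.
Add 40 minutes layover in Midway → 8:46 PM UTC.
Add 6 hours 20 minutes leg 2 → 3:06 AM UTC (May 28).
Add 6 hours 10 minutes layover in Caracas → 9:16 AM UTC.
Add 14 hours leg 3 → 11:16 PM UTC.
Marrick is UTC+5:45, so local arrival = 11:16 PM + 5:45 = 5:01 AM on May 29.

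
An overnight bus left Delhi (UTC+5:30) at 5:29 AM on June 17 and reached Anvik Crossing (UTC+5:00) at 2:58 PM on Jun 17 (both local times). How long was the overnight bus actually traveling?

9 hours 59 minutes

Departure in UTC: 5:29 AM − 5:30 = 11:59 PM on Jun 16.
Arrival in UTC: 2:58 PM − 5:00 = 9:58 AM on Jun 17.
Elapsed = 9:58 AM − 11:59 PM (+1 day) = 9 hours 59 minutes.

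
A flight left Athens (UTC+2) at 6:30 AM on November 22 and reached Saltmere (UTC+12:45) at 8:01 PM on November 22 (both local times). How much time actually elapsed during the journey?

Departure in UTC: 6:30 AM − 2:00 = 4:30 AM on Nov 22.
Arrival in UTC: 8:01 PM − 12:45 = 7:16 AM on Nov 22.
Elapsed = 7:16 AM − 4:30 AM = 2 hours 46 minutes.

2 hours 46 minutes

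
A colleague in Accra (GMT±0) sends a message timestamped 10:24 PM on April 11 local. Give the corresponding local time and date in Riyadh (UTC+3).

Riyadh is 3:00 ahead of Accra.
Shift by the zone difference: 10:24 PM + 3:00 = 1:24 AM on Apr 12 in Riyadh.

1:24 AM on April 12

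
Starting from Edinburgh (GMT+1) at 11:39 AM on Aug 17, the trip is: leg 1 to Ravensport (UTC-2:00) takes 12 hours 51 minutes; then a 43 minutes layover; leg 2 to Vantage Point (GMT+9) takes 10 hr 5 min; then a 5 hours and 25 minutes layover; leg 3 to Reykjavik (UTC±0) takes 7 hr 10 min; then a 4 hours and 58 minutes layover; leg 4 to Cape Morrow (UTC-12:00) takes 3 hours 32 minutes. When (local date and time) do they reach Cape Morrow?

Convert departure to UTC: 11:39 AM − 1:00 = 10:39 AM UTC on Aug 17.
Add 12 hours 51 minutes leg 1 → 11:30 PM UTC.
Add 43 minutes layover in Ravensport → 12:13 AM UTC (Aug 18).
Add 10 hours 5 minutes leg 2 → 10:18 AM UTC.
Add 5 hours and 25 minutes layover in Vantage Point → 3:43 PM UTC.
Add 7 hours and 10 minutes leg 3 → 10:53 PM UTC.
Add 4 hours 58 minutes layover in Reykjavik → 3:51 AM UTC (Aug 19).
Add 3 hours 32 minutes leg 4 → 7:23 AM UTC.
Cape Morrow is UTC−12:00, so local arrival = 7:23 AM − 12:00 = 7:23 PM on Aug 18.

7:23 PM on August 18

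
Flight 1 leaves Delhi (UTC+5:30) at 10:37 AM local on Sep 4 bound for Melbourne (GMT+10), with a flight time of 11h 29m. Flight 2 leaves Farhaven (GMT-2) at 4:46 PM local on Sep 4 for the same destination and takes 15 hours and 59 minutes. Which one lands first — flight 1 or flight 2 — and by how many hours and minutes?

the first, by 18 hours 9 minutes

Flight 1 in UTC: 10:37 AM − 5:30 = 5:07 AM on Sep 4.
+11 hours 29 minutes → arrive 4:36 PM UTC on Sep 4.
Flight 2 in UTC: 4:46 PM + 2:00 = 6:46 PM on Sep 4.
+15 hours and 59 minutes → arrive 10:45 AM UTC on Sep 5.
Flight 1 lands earlier by 18 hours 9 minutes.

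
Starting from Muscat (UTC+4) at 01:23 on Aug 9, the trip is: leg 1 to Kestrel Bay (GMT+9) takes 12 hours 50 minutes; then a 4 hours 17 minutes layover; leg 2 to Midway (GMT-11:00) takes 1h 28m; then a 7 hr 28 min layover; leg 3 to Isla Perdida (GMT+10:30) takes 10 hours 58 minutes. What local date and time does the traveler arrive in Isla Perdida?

Convert departure to UTC: 01:23 − 4:00 = 21:23 UTC on Aug 8.
Add 12 hours and 50 minutes leg 1 → 10:13 UTC (Aug 9).
Add 4 hours and 17 minutes layover in Kestrel Bay → 14:30 UTC.
Add 1 hour 28 minutes leg 2 → 15:58 UTC.
Add 7 hours 28 minutes layover in Midway → 23:26 UTC.
Add 10 hours and 58 minutes leg 3 → 10:24 UTC (Aug 10).
Isla Perdida is UTC+10:30, so local arrival = 10:24 + 10:30 = 20:54 on Aug 10.

20:54 on August 10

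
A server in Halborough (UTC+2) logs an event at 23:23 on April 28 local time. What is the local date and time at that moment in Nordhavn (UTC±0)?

21:23 on Apr 28

In UTC: 23:23 − 2:00 = 21:23 on Apr 28.
Nordhavn is UTC+0, so it is 21:23 on Apr 28.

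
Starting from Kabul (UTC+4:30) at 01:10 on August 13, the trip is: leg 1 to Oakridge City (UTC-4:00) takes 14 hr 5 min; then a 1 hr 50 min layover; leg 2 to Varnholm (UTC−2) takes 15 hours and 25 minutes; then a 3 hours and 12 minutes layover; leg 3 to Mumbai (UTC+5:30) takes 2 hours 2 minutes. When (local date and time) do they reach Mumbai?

Convert departure to UTC: 01:10 − 4:30 = 20:40 UTC on Aug 12.
Add 14 hours and 5 minutes leg 1 → 10:45 UTC (Aug 13).
Add 1 hour and 50 minutes layover in Oakridge City → 12:35 UTC.
Add 15 hours and 25 minutes leg 2 → 04:00 UTC (Aug 14).
Add 3 hours 12 minutes layover in Varnholm → 07:12 UTC.
Add 2 hours 2 minutes leg 3 → 09:14 UTC.
Mumbai is UTC+5:30, so local arrival = 09:14 + 5:30 = 14:44 on Aug 14.

14:44 on August 14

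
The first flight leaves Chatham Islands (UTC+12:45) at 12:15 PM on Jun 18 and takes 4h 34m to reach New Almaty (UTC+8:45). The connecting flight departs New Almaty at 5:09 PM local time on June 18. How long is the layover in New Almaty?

4 hours 20 minutes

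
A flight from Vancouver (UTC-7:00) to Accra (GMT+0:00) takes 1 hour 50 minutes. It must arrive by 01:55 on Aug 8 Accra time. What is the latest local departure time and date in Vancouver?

Target arrival is already UTC: 01:55 on Aug 8.
Subtract 1 hour 50 minutes → departure 00:05 UTC on Aug 8.
Vancouver is UTC−7:00: 00:05 − 7:00 = 17:05 on Aug 7.

17:05 on August 7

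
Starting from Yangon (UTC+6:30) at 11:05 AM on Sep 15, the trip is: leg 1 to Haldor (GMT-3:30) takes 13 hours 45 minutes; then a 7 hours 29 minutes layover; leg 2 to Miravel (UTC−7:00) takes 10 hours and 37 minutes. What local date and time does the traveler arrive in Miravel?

Convert departure to UTC: 11:05 AM − 6:30 = 4:35 AM UTC on Sep 15.
Add 13 hours and 45 minutes leg 1 → 6:20 PM UTC.
Add 7 hours and 29 minutes layover in Haldor → 1:49 AM UTC (Sep 16).
Add 10 hours and 37 minutes leg 2 → 12:26 PM UTC.
Miravel is UTC−7:00, so local arrival = 12:26 PM − 7:00 = 5:26 AM on Sep 16.

5:26 AM on Sep 16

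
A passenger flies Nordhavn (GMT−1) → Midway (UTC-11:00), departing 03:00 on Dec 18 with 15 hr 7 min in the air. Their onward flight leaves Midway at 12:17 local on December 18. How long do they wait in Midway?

4 hours 10 minutes

Convert departure to UTC: 03:00 + 1:00 = 04:00 UTC on Dec 18.
Add 15 hours and 7 minutes flight time → 19:07 UTC.
Midway is UTC−11:00, so local arrival = 19:07 − 11:00 = 08:07 on Dec 18.
Layover = 12:17 − 08:07 = 4 hours 10 minutes.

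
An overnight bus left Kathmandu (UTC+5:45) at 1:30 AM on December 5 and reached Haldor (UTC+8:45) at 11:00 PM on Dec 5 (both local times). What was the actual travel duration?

Departure in UTC: 1:30 AM − 5:45 = 7:45 PM on Dec 4.
Arrival in UTC: 11:00 PM − 8:45 = 2:15 PM on Dec 5.
Elapsed = 2:15 PM − 7:45 PM (+1 day) = 18 hours 30 minutes.

18 hours 30 minutes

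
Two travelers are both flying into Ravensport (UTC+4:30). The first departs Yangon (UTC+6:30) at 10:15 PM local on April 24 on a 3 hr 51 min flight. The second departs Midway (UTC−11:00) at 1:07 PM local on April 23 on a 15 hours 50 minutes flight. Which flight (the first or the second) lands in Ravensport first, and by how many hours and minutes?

the second, by 3 hours 39 minutes

Flight 1 in UTC: 10:15 PM − 6:30 = 3:45 PM on Apr 24.
+3 hours and 51 minutes → arrive 7:36 PM UTC on Apr 24.
Flight 2 in UTC: 1:07 PM + 11:00 = 12:07 AM on Apr 24.
+15 hours and 50 minutes → arrive 3:57 PM UTC on Apr 24.
Flight 2 lands earlier by 3 hours 39 minutes.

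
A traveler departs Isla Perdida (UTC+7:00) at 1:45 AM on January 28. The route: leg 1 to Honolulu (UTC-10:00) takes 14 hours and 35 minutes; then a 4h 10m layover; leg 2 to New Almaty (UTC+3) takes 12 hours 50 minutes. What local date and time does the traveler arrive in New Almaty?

Convert departure to UTC: 1:45 AM − 7:00 = 6:45 PM UTC on Jan 27.
Add 14 hours 35 minutes leg 1 → 9:20 AM UTC (Jan 28).
Add 4 hours 10 minutes layover in Honolulu → 1:30 PM UTC.
Add 12 hours 50 minutes leg 2 → 2:20 AM UTC (Jan 29).
New Almaty is UTC+3:00, so local arrival = 2:20 AM + 3:00 = 5:20 AM on Jan 29.

5:20 AM on January 29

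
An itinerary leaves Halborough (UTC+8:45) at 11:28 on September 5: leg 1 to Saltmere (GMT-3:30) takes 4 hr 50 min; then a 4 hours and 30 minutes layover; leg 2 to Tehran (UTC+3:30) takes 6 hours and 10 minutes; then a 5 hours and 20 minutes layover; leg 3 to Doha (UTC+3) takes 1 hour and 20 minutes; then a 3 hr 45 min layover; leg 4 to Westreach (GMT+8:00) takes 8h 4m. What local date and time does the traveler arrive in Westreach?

20:42 on September 6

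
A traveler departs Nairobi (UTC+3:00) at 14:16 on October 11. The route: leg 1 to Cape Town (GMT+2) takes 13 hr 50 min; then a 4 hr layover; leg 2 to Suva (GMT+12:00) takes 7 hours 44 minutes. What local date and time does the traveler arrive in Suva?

00:50 on Oct 13

Convert departure to UTC: 14:16 − 3:00 = 11:16 UTC on Oct 11.
Add 13 hours 50 minutes leg 1 → 01:06 UTC (Oct 12).
Add 4 hours layover in Cape Town → 05:06 UTC.
Add 7 hours and 44 minutes leg 2 → 12:50 UTC.
Suva is UTC+12:00, so local arrival = 12:50 + 12:00 = 00:50 on Oct 13.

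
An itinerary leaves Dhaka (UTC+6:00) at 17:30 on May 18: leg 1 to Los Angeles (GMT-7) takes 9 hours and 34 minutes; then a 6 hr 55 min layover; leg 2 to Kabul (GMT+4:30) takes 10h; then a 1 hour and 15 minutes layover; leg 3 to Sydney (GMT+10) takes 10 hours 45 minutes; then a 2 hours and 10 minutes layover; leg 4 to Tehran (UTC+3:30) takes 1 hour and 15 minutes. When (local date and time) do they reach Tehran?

Convert departure to UTC: 17:30 − 6:00 = 11:30 UTC on May 18.
Add 9 hours 34 minutes leg 1 → 21:04 UTC.
Add 6 hours and 55 minutes layover in Los Angeles → 03:59 UTC (May 19).
Add 10 hours leg 2 → 13:59 UTC.
Add 1 hour and 15 minutes layover in Kabul → 15:14 UTC.
Add 10 hours and 45 minutes leg 3 → 01:59 UTC (May 20).
Add 2 hours and 10 minutes layover in Sydney → 04:09 UTC.
Add 1 hour 15 minutes leg 4 → 05:24 UTC.
Tehran is UTC+3:30, so local arrival = 05:24 + 3:30 = 08:54 on May 20.

08:54 on May 20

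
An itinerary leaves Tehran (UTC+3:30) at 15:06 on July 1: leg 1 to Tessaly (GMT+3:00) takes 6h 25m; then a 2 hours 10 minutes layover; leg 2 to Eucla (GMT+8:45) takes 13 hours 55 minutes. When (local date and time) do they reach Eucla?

18:51 on July 2

Convert departure to UTC: 15:06 − 3:30 = 11:36 UTC on Jul 1.
Add 6 hours 25 minutes leg 1 → 18:01 UTC.
Add 2 hours 10 minutes layover in Tessaly → 20:11 UTC.
Add 13 hours 55 minutes leg 2 → 10:06 UTC (Jul 2).
Eucla is UTC+8:45, so local arrival = 10:06 + 8:45 = 18:51 on Jul 2.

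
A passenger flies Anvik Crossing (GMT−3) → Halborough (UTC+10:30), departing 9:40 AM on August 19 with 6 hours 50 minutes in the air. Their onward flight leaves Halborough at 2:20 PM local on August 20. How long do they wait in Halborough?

8 hours 20 minutes

Convert departure to UTC: 9:40 AM + 3:00 = 12:40 PM UTC on Aug 19.
Add 6 hours 50 minutes flight time → 7:30 PM UTC.
Halborough is UTC+10:30, so local arrival = 7:30 PM + 10:30 = 6:00 AM on Aug 20.
Layover = 2:20 PM − 6:00 AM = 8 hours 20 minutes.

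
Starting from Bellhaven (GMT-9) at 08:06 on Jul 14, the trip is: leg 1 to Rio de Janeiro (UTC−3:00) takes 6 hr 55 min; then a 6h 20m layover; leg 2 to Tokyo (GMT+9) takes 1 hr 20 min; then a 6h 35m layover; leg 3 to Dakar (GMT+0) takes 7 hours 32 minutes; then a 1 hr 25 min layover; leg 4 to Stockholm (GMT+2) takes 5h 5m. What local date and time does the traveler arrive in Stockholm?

06:18 on July 16

Convert departure to UTC: 08:06 + 9:00 = 17:06 UTC on Jul 14.
Add 6 hours 55 minutes leg 1 → 00:01 UTC (Jul 15).
Add 6 hours and 20 minutes layover in Rio de Janeiro → 06:21 UTC.
Add 1 hour 20 minutes leg 2 → 07:41 UTC.
Add 6 hours 35 minutes layover in Tokyo → 14:16 UTC.
Add 7 hours and 32 minutes leg 3 → 21:48 UTC.
Add 1 hour and 25 minutes layover in Dakar → 23:13 UTC.
Add 5 hours 5 minutes leg 4 → 04:18 UTC (Jul 16).
Stockholm is UTC+2:00, so local arrival = 04:18 + 2:00 = 06:18 on Jul 16.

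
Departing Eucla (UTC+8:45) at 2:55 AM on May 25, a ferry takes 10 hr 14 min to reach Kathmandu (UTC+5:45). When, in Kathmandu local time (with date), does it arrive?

10:09 AM on May 25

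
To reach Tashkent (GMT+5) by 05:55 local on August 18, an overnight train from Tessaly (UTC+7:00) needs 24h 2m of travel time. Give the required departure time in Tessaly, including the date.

07:53 on Aug 17

Target arrival in UTC: 05:55 − 5:00 = 00:55 on Aug 18.
Subtract 24 hours 2 minutes → departure 00:53 UTC on Aug 17.
Tessaly is UTC+7:00: 00:53 + 7:00 = 07:53 on Aug 17.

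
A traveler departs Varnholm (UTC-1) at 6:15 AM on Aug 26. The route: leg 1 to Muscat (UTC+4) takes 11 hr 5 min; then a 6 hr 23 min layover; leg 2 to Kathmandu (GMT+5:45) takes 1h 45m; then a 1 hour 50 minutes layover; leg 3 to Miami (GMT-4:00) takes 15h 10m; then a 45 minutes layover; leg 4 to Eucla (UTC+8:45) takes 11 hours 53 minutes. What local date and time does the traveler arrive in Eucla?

4:51 PM on August 28

Convert departure to UTC: 6:15 AM + 1:00 = 7:15 AM UTC on Aug 26.
Add 11 hours and 5 minutes leg 1 → 6:20 PM UTC.
Add 6 hours and 23 minutes layover in Muscat → 12:43 AM UTC (Aug 27).
Add 1 hour and 45 minutes leg 2 → 2:28 AM UTC.
Add 1 hour and 50 minutes layover in Kathmandu → 4:18 AM UTC.
Add 15 hours and 10 minutes leg 3 → 7:28 PM UTC.
Add 45 minutes layover in Miami → 8:13 PM UTC.
Add 11 hours and 53 minutes leg 4 → 8:06 AM UTC (Aug 28).
Eucla is UTC+8:45, so local arrival = 8:06 AM + 8:45 = 4:51 PM on Aug 28.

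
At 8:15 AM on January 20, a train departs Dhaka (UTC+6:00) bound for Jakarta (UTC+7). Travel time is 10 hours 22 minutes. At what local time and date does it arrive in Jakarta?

7:37 PM on January 20

Convert departure to UTC: 8:15 AM − 6:00 = 2:15 AM UTC on Jan 20.
Add 10 hours 22 minutes travel time → 12:37 PM UTC.
Jakarta is UTC+7:00, so local arrival = 12:37 PM + 7:00 = 7:37 PM on Jan 20.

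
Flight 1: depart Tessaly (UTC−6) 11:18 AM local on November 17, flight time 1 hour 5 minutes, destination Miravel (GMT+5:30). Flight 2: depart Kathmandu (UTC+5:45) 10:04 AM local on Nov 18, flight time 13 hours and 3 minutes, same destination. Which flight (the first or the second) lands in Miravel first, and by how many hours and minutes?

Flight 1 in UTC: 11:18 AM + 6:00 = 5:18 PM on Nov 17.
+1 hour 5 minutes → arrive 6:23 PM UTC on Nov 17.
Flight 2 in UTC: 10:04 AM − 5:45 = 4:19 AM on Nov 18.
+13 hours and 3 minutes → arrive 5:22 PM UTC on Nov 18.
Flight 1 lands earlier by 22 hours 59 minutes.

the first, by 22 hours 59 minutes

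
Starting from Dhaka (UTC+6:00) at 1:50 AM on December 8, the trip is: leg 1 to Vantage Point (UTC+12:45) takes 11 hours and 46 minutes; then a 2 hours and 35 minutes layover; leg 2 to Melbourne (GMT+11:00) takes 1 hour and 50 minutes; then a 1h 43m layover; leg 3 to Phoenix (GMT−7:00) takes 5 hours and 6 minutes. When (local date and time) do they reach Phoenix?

Convert departure to UTC: 1:50 AM − 6:00 = 7:50 PM UTC on Dec 7.
Add 11 hours and 46 minutes leg 1 → 7:36 AM UTC (Dec 8).
Add 2 hours and 35 minutes layover in Vantage Point → 10:11 AM UTC.
Add 1 hour and 50 minutes leg 2 → 12:01 PM UTC.
Add 1 hour and 43 minutes layover in Melbourne → 1:44 PM UTC.
Add 5 hours 6 minutes leg 3 → 6:50 PM UTC.
Phoenix is UTC−7:00, so local arrival = 6:50 PM − 7:00 = 11:50 AM on Dec 8.

11:50 AM on December 8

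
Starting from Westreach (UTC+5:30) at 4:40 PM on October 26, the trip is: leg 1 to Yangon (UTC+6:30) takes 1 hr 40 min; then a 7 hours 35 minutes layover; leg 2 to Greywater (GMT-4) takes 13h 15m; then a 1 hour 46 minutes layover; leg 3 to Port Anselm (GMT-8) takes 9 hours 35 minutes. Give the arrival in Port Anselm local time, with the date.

1:01 PM on Oct 27

Convert departure to UTC: 4:40 PM − 5:30 = 11:10 AM UTC on Oct 26.
Add 1 hour and 40 minutes leg 1 → 12:50 PM UTC.
Add 7 hours and 35 minutes layover in Yangon → 8:25 PM UTC.
Add 13 hours 15 minutes leg 2 → 9:40 AM UTC (Oct 27).
Add 1 hour and 46 minutes layover in Greywater → 11:26 AM UTC.
Add 9 hours 35 minutes leg 3 → 9:01 PM UTC.
Port Anselm is UTC−8:00, so local arrival = 9:01 PM − 8:00 = 1:01 PM on Oct 27.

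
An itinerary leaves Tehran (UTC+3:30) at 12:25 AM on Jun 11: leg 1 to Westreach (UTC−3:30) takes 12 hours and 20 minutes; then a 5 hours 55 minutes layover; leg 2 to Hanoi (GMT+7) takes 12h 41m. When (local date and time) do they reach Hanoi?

10:51 AM on Jun 12

Convert departure to UTC: 12:25 AM − 3:30 = 8:55 PM UTC on Jun 10.
Add 12 hours 20 minutes leg 1 → 9:15 AM UTC (Jun 11).
Add 5 hours and 55 minutes layover in Westreach → 3:10 PM UTC.
Add 12 hours and 41 minutes leg 2 → 3:51 AM UTC (Jun 12).
Hanoi is UTC+7:00, so local arrival = 3:51 AM + 7:00 = 10:51 AM on Jun 12.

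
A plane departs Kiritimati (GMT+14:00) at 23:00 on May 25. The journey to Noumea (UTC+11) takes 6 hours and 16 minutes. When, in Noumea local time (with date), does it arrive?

02:16 on May 26

Convert departure to UTC: 23:00 − 14:00 = 09:00 UTC on May 25.
Add 6 hours 16 minutes travel time → 15:16 UTC.
Noumea is UTC+11:00, so local arrival = 15:16 + 11:00 = 02:16 on May 26.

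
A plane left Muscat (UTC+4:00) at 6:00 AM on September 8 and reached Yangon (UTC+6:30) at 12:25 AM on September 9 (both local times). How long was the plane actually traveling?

15 hours 55 minutes

Departure in UTC: 6:00 AM − 4:00 = 2:00 AM on Sep 8.
Arrival in UTC: 12:25 AM − 6:30 = 5:55 PM on Sep 8.
Elapsed = 5:55 PM − 2:00 AM = 15 hours 55 minutes.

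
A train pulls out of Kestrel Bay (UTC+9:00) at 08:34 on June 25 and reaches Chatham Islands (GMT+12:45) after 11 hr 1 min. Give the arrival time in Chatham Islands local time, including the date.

Convert departure to UTC: 08:34 − 9:00 = 23:34 UTC on Jun 24.
Add 11 hours 1 minute travel time → 10:35 UTC (Jun 25).
Chatham Islands is UTC+12:45, so local arrival = 10:35 + 12:45 = 23:20 on Jun 25.

23:20 on June 25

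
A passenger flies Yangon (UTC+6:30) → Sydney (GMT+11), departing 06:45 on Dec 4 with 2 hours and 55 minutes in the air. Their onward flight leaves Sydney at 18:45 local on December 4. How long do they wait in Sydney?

Convert departure to UTC: 06:45 − 6:30 = 00:15 UTC on Dec 4.
Add 2 hours and 55 minutes flight time → 03:10 UTC.
Sydney is UTC+11:00, so local arrival = 03:10 + 11:00 = 14:10 on Dec 4.
Layover = 18:45 − 14:10 = 4 hours 35 minutes.

4 hours 35 minutes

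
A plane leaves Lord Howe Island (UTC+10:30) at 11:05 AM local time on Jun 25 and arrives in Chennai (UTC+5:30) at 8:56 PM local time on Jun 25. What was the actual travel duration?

Chennai is 5:00 behind Lord Howe Island.
Clock-face elapsed time (ignoring zones) is 9 hours 51 minutes.
Actual elapsed = 9 hours 51 minutes + 5:00 = 14 hours 51 minutes.

14 hours 51 minutes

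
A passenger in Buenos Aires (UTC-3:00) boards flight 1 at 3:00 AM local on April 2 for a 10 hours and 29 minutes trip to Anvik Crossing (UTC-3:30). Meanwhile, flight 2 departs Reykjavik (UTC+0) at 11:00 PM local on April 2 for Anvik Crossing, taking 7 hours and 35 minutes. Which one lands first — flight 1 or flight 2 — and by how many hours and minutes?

Flight 1 in UTC: 3:00 AM + 3:00 = 6:00 AM on Apr 2.
+10 hours and 29 minutes → arrive 4:29 PM UTC on Apr 2.
Flight 2 departs at 11:00 PM UTC (Apr 2).
+7 hours 35 minutes → arrive 6:35 AM UTC on Apr 3.
Flight 1 lands earlier by 14 hours 6 minutes.

the first, by 14 hours 6 minutes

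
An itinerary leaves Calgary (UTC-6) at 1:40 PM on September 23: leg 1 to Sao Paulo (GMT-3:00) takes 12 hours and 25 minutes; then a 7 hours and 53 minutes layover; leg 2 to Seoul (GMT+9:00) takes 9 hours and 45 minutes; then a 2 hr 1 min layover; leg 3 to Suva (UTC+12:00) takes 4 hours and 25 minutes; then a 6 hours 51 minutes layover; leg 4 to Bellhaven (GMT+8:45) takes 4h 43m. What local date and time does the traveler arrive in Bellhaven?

4:28 AM on Sep 26

Convert departure to UTC: 1:40 PM + 6:00 = 7:40 PM UTC on Sep 23.
Add 12 hours and 25 minutes leg 1 → 8:05 AM UTC (Sep 24).
Add 7 hours 53 minutes layover in Sao Paulo → 3:58 PM UTC.
Add 9 hours and 45 minutes leg 2 → 1:43 AM UTC (Sep 25).
Add 2 hours 1 minute layover in Seoul → 3:44 AM UTC.
Add 4 hours and 25 minutes leg 3 → 8:09 AM UTC.
Add 6 hours 51 minutes layover in Suva → 3:00 PM UTC.
Add 4 hours and 43 minutes leg 4 → 7:43 PM UTC.
Bellhaven is UTC+8:45, so local arrival = 7:43 PM + 8:45 = 4:28 AM on Sep 26.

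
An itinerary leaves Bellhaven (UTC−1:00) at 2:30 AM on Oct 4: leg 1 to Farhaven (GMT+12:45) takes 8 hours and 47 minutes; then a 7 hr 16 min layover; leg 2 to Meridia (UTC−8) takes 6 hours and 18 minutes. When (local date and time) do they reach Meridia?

Convert departure to UTC: 2:30 AM + 1:00 = 3:30 AM UTC on Oct 4.
Add 8 hours 47 minutes leg 1 → 12:17 PM UTC.
Add 7 hours and 16 minutes layover in Farhaven → 7:33 PM UTC.
Add 6 hours 18 minutes leg 2 → 1:51 AM UTC (Oct 5).
Meridia is UTC−8:00, so local arrival = 1:51 AM − 8:00 = 5:51 PM on Oct 4.

5:51 PM on October 4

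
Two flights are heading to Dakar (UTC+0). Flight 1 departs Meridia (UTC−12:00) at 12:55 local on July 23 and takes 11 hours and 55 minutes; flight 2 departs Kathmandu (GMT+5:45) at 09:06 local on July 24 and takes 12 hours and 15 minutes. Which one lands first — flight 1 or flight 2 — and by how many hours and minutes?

Flight 1 in UTC: 12:55 + 12:00 = 00:55 on Jul 24.
+11 hours and 55 minutes → arrive 12:50 UTC on Jul 24.
Flight 2 in UTC: 09:06 − 5:45 = 03:21 on Jul 24.
+12 hours and 15 minutes → arrive 15:36 UTC on Jul 24.
Flight 1 lands earlier by 2 hours 46 minutes.

the first, by 2 hours 46 minutes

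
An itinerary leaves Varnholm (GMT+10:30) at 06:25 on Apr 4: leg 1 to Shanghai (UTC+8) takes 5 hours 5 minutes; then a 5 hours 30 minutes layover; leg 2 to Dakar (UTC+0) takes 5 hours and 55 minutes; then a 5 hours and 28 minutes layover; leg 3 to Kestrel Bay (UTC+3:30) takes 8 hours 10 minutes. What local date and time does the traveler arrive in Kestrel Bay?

Convert departure to UTC: 06:25 − 10:30 = 19:55 UTC on Apr 3.
Add 5 hours and 5 minutes leg 1 → 01:00 UTC (Apr 4).
Add 5 hours and 30 minutes layover in Shanghai → 06:30 UTC.
Add 5 hours and 55 minutes leg 2 → 12:25 UTC.
Add 5 hours 28 minutes layover in Dakar → 17:53 UTC.
Add 8 hours and 10 minutes leg 3 → 02:03 UTC (Apr 5).
Kestrel Bay is UTC+3:30, so local arrival = 02:03 + 3:30 = 05:33 on Apr 5.

05:33 on April 5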